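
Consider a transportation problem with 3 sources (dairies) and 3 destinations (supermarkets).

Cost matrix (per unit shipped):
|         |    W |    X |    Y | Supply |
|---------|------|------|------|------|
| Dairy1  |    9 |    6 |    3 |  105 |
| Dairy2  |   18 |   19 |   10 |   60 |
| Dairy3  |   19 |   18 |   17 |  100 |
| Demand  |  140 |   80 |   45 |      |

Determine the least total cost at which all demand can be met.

3325

One minimum-cost allocation:
  Dairy1–W: 25 crates
  Dairy1–X: 80 crates
  Dairy2–W: 15 crates
  Dairy2–Y: 45 crates
  Dairy3–W: 100 crates
Total cost = 3325.
(Supply check: Dairy1 ships 105; Dairy2 ships 60; Dairy3 ships 100.)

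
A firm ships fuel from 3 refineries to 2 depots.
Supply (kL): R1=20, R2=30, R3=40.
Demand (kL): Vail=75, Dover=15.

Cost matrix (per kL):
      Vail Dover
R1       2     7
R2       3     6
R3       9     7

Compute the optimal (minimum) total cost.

460

One minimum-cost allocation:
  R1–Vail: 20 × 2 = 40
  R2–Vail: 30 × 3 = 90
  R3–Vail: 25 × 9 = 225
  R3–Dover: 15 × 7 = 105
Total = 40 + 90 + 225 + 105 = 460.
(Supply check: R1 ships 20; R2 ships 30; R3 ships 40.)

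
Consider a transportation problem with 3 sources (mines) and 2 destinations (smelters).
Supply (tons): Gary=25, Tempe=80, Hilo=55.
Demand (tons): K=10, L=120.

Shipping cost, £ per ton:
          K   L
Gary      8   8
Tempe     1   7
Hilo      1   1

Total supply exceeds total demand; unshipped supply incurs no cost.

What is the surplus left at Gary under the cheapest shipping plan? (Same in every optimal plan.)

25

Minimum-cost shipments:
  Tempe–K: 10 × £1 = £10
  Tempe–L: 65 × £7 = £455
  Hilo–L: 55 × £1 = £55
Total cost = £520.
Gary ships 0 of its 25, leaving 25.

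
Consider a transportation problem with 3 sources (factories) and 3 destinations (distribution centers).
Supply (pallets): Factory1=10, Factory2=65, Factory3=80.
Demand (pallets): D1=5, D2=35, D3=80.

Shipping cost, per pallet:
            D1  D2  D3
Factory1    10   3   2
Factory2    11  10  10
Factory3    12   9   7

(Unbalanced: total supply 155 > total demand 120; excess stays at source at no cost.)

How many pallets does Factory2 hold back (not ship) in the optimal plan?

35

An optimal plan:
  Factory1->D2: 10 × 3 = 30
  Factory2->D1: 5 × 11 = 55
  Factory2->D2: 25 × 10 = 250
  Factory3->D3: 80 × 7 = 560
Total cost = 895.
Factory2 ships 30 of its 65, leaving 35.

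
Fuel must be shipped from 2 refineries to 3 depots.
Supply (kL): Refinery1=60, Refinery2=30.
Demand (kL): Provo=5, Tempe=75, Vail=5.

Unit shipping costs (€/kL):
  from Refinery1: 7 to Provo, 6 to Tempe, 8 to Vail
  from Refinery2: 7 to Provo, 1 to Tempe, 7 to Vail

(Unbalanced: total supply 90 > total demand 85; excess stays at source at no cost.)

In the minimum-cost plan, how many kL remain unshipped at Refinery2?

0

An optimal plan:
  Refinery1->Provo: 5 × €7 = €35
  Refinery1->Tempe: 45 × €6 = €270
  Refinery1->Vail: 5 × €8 = €40
  Refinery2->Tempe: 30 × €1 = €30
Total cost = €375.
Refinery2 ships 30 of its 30, leaving 0.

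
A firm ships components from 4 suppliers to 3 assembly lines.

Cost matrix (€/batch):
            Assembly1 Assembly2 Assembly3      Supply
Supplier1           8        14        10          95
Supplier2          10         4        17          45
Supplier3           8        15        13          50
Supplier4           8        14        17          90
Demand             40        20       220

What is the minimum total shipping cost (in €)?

3275

An optimal shipping plan:
  Supplier1->Assembly3: 95 batches
  Supplier2->Assembly2: 20 batches
  Supplier2->Assembly3: 25 batches
  Supplier3->Assembly3: 50 batches
  Supplier4->Assembly1: 40 batches
  Supplier4->Assembly3: 50 batches
Total cost = €3275.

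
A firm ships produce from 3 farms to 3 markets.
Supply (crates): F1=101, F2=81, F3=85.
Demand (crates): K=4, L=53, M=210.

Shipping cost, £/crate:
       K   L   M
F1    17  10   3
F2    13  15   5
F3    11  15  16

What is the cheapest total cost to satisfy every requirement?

An optimal shipping plan:
  F1->M: 101 crates
  F2->M: 81 crates
  F3->K: 4 crates
  F3->L: 53 crates
  F3->M: 28 crates
Total cost = £1995.

1995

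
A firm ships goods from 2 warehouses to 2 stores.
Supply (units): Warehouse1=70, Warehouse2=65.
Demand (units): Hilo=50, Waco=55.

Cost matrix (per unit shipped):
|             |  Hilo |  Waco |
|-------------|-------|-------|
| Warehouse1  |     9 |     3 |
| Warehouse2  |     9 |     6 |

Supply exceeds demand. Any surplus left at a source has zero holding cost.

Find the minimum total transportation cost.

615

Optimal allocation:
  Warehouse1 to Hilo: 15 units
  Warehouse1 to Waco: 55 units
  Warehouse2 to Hilo: 35 units
Total cost = 615.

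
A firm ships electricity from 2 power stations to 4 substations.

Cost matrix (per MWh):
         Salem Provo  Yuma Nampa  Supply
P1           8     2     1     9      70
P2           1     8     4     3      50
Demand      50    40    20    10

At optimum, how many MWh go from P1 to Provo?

Optimal shipments:
  P1 to Provo: 40 × 2 = 80
  P1 to Yuma: 20 × 1 = 20
  P1 to Nampa: 10 × 9 = 90
  P2 to Salem: 50 × 1 = 50
Total cost = 240.
So P1→Provo carries 40 MWh.

40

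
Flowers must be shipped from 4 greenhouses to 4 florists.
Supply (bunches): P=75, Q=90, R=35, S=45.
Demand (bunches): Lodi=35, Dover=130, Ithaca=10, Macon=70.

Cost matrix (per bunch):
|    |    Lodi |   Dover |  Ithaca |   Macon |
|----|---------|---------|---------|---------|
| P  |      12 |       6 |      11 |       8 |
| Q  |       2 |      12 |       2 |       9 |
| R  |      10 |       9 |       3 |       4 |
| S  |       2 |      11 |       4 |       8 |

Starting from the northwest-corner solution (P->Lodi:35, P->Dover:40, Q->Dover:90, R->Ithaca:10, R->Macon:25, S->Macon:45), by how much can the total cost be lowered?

Current plan cost = 35·12 + 40·6 + 90·12 + 10·3 + 25·4 + 45·8 = 2230.
Optimal plan:
  P to Dover: 75 × 6 = 450
  Q to Lodi: 35 × 2 = 70
  Q to Dover: 10 × 12 = 120
  Q to Ithaca: 10 × 2 = 20
  Q to Macon: 35 × 9 = 315
  R to Macon: 35 × 4 = 140
  S to Dover: 45 × 11 = 495
Optimal cost = 1610.
Saving = 2230 − 1610 = 620.

620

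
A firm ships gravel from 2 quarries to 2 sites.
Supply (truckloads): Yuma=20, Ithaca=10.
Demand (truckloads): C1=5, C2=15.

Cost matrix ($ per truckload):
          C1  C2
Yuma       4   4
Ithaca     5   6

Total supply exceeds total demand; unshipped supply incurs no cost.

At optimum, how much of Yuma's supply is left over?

0

An optimal plan:
  Yuma–C1: 5 × $4 = $20
  Yuma–C2: 15 × $4 = $60
Total cost = $80.
Yuma ships 20 of its 20, leaving 0.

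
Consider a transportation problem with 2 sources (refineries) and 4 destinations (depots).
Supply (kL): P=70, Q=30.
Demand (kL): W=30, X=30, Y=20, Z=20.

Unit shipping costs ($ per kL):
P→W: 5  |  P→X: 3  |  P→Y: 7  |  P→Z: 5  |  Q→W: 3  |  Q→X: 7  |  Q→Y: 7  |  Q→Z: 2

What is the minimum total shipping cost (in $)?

400

An optimal shipping plan:
  P→W: 20 kL
  P→X: 30 kL
  P→Y: 20 kL
  Q→W: 10 kL
  Q→Z: 20 kL
Total cost = $400.
(Supply check: P ships 70; Q ships 30.)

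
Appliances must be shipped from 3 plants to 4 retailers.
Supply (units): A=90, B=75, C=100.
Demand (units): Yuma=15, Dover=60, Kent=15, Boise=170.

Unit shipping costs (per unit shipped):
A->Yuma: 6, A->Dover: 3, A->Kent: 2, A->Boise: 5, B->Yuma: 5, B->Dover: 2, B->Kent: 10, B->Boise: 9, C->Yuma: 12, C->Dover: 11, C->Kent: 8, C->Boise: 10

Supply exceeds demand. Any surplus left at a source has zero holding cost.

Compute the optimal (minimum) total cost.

1550

One minimum-cost allocation:
  A→Kent: 15 × 2 = 30
  A→Boise: 75 × 5 = 375
  B→Yuma: 15 × 5 = 75
  B→Dover: 60 × 2 = 120
  C→Boise: 95 × 10 = 950
Total = 30 + 375 + 75 + 120 + 950 = 1550.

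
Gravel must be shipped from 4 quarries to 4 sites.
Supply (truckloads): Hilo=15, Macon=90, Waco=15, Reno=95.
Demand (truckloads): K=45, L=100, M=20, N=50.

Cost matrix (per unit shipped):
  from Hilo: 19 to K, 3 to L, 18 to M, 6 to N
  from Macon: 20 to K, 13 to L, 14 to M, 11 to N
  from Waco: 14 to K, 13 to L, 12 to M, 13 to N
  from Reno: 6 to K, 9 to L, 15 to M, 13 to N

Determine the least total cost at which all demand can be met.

One minimum-cost allocation:
  Hilo→L: 15 × 3 = 45
  Macon→L: 35 × 13 = 455
  Macon→M: 5 × 14 = 70
  Macon→N: 50 × 11 = 550
  Waco→M: 15 × 12 = 180
  Reno→K: 45 × 6 = 270
  Reno→L: 50 × 9 = 450
Total = 45 + 455 + 70 + 550 + 180 + 270 + 450 = 2020.

2020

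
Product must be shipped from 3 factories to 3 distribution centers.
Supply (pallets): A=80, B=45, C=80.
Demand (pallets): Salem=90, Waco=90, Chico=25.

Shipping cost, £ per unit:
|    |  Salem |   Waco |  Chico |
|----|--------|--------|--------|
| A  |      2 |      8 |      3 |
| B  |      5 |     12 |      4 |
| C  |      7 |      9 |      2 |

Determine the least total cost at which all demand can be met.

1140

One minimum-cost allocation:
  A–Salem: 45 pallets
  A–Waco: 35 pallets
  B–Salem: 45 pallets
  C–Waco: 55 pallets
  C–Chico: 25 pallets
Total cost = £1140.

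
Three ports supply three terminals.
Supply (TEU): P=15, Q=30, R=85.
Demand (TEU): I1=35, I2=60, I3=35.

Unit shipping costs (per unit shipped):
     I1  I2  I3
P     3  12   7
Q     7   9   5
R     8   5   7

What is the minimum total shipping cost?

690

A cheapest plan:
  P–I1: 15 × 3 = 45
  Q–I3: 30 × 5 = 150
  R–I1: 20 × 8 = 160
  R–I2: 60 × 5 = 300
  R–I3: 5 × 7 = 35
Total = 45 + 150 + 160 + 300 + 35 = 690.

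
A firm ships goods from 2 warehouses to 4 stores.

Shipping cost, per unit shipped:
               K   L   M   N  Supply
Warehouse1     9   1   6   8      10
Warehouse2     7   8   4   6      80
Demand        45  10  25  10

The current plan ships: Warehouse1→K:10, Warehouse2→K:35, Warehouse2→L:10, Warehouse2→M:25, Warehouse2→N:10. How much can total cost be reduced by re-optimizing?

90

Current plan cost = 10·9 + 35·7 + 10·8 + 25·4 + 10·6 = 575.
Optimal plan:
  Warehouse1→L: 10 units
  Warehouse2→K: 45 units
  Warehouse2→M: 25 units
  Warehouse2→N: 10 units
Optimal cost = 485.
Saving = 575 − 485 = 90.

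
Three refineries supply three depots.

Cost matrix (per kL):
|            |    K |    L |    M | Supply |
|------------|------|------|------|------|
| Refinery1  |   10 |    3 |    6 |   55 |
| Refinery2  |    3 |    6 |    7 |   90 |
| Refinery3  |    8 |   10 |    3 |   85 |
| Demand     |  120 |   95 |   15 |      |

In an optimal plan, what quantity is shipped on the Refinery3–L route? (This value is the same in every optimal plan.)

The minimum-cost plan:
  Refinery1–L: 55 × 3 = 165
  Refinery2–K: 90 × 3 = 270
  Refinery3–K: 30 × 8 = 240
  Refinery3–L: 40 × 10 = 400
  Refinery3–M: 15 × 3 = 45
Total cost = 1120.
So Refinery3→L carries 40 kL.

40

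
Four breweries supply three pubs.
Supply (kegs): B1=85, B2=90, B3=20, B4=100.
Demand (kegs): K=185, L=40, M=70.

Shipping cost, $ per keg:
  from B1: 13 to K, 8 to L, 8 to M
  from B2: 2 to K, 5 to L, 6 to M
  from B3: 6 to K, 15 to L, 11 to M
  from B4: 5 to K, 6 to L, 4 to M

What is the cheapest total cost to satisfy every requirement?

1455

Optimal allocation:
  B1→L: 40 × $8 = $320
  B1→M: 45 × $8 = $360
  B2→K: 90 × $2 = $180
  B3→K: 20 × $6 = $120
  B4→K: 75 × $5 = $375
  B4→M: 25 × $4 = $100
Total = 320 + 360 + 180 + 120 + 375 + 100 = $1455.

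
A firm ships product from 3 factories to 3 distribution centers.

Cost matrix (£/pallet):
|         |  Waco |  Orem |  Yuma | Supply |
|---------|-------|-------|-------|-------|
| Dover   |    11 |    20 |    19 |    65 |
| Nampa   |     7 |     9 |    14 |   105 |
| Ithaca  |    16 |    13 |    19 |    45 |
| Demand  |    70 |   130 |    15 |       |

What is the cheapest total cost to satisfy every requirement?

2310

An optimal shipping plan:
  Dover->Waco: 65 pallets
  Nampa->Waco: 5 pallets
  Nampa->Orem: 85 pallets
  Nampa->Yuma: 15 pallets
  Ithaca->Orem: 45 pallets
Total cost = £2310.
(Supply check: Dover ships 65; Nampa ships 105; Ithaca ships 45.)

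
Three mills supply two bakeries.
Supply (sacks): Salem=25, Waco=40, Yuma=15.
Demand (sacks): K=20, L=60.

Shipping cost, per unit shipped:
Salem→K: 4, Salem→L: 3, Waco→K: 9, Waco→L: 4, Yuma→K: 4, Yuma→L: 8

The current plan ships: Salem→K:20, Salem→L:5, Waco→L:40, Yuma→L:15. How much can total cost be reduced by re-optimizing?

Current plan cost = 20·4 + 5·3 + 40·4 + 15·8 = 375.
Optimal plan:
  Salem to K: 5 × 4 = 20
  Salem to L: 20 × 3 = 60
  Waco to L: 40 × 4 = 160
  Yuma to K: 15 × 4 = 60
Optimal cost = 300.
Saving = 375 − 300 = 75.

75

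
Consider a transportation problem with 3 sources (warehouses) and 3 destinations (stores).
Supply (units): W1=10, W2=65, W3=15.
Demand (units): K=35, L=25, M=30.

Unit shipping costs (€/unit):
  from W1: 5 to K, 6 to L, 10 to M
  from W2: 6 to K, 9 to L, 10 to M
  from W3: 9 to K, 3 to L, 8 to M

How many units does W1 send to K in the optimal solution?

0

Optimal shipments:
  W1→L: 10 units
  W2→K: 35 units
  W2→M: 30 units
  W3→L: 15 units
Total cost = €615.
The route W1→K is not used.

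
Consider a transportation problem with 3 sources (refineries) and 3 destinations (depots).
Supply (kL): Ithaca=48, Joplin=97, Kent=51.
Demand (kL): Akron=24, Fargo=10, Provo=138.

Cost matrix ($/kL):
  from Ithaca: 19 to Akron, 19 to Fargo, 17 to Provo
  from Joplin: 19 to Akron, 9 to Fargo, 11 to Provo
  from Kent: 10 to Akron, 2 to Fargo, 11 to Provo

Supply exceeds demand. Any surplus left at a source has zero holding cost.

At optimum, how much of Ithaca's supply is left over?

24

Minimum-cost shipments:
  Ithaca->Provo: 24 × $17 = $408
  Joplin->Provo: 97 × $11 = $1067
  Kent->Akron: 24 × $10 = $240
  Kent->Fargo: 10 × $2 = $20
  Kent->Provo: 17 × $11 = $187
Total cost = $1922.
Ithaca ships 24 of its 48, leaving 24.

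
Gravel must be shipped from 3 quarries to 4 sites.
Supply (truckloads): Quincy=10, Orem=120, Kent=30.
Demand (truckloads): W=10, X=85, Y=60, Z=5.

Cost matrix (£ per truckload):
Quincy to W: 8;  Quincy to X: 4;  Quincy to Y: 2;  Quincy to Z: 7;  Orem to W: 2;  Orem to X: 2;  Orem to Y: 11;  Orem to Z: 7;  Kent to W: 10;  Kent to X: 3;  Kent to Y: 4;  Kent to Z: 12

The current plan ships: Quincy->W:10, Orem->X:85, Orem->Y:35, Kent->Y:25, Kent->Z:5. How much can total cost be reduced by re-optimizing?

Current plan cost = 10·8 + 85·2 + 35·11 + 25·4 + 5·12 = £795.
Optimal plan:
  Quincy->Y: 10 × £2 = £20
  Orem->W: 10 × £2 = £20
  Orem->X: 85 × £2 = £170
  Orem->Y: 20 × £11 = £220
  Orem->Z: 5 × £7 = £35
  Kent->Y: 30 × £4 = £120
Optimal cost = £585.
Saving = 795 − 585 = £210.

210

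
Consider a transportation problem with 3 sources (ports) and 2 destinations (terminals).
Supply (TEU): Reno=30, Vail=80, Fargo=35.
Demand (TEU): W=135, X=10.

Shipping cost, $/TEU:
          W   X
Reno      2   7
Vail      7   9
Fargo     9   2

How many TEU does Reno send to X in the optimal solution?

The minimum-cost plan:
  Reno to W: 30 TEU
  Vail to W: 80 TEU
  Fargo to W: 25 TEU
  Fargo to X: 10 TEU
Total cost = $865.
The route Reno→X is not used.

0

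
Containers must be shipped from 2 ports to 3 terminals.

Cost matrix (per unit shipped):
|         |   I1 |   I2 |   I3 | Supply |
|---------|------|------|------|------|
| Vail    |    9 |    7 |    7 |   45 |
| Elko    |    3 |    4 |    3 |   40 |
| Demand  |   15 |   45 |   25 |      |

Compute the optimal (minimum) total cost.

Optimal allocation:
  Vail to I2: 45 × 7 = 315
  Elko to I1: 15 × 3 = 45
  Elko to I3: 25 × 3 = 75
Total = 315 + 45 + 75 = 435.

435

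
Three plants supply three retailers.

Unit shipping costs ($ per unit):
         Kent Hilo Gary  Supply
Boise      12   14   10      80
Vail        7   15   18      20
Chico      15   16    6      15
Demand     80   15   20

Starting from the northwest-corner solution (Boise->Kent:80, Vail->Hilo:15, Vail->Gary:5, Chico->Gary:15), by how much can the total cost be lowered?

155

Current plan cost = 80·12 + 15·15 + 5·18 + 15·6 = $1365.
Optimal plan:
  Boise→Kent: 60 × $12 = $720
  Boise→Hilo: 15 × $14 = $210
  Boise→Gary: 5 × $10 = $50
  Vail→Kent: 20 × $7 = $140
  Chico→Gary: 15 × $6 = $90
Optimal cost = $1210.
Saving = 1365 − 1210 = $155.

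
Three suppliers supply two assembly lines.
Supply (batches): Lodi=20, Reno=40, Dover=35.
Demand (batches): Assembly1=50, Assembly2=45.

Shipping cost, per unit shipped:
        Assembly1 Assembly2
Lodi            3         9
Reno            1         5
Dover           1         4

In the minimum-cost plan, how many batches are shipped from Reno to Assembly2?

10

Optimal shipments:
  Lodi to Assembly1: 20 × 3 = 60
  Reno to Assembly1: 30 × 1 = 30
  Reno to Assembly2: 10 × 5 = 50
  Dover to Assembly2: 35 × 4 = 140
Total cost = 280.
So Reno→Assembly2 carries 10 batches.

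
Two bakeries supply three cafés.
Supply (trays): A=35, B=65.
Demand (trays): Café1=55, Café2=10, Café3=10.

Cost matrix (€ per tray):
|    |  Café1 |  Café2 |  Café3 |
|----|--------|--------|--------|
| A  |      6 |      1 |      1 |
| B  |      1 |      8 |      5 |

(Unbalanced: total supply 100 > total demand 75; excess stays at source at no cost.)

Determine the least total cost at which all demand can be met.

An optimal shipping plan:
  A→Café2: 10 × €1 = €10
  A→Café3: 10 × €1 = €10
  B→Café1: 55 × €1 = €55
Total = 10 + 10 + 55 = €75.

75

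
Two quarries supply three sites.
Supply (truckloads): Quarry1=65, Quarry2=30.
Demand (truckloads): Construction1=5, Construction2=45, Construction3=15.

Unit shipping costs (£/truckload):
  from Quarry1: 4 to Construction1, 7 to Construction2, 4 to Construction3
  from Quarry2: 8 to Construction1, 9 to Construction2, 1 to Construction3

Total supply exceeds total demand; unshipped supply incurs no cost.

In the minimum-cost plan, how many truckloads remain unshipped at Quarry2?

Minimum-cost shipments:
  Quarry1->Construction1: 5 × £4 = £20
  Quarry1->Construction2: 45 × £7 = £315
  Quarry2->Construction3: 15 × £1 = £15
Total cost = £350.
Quarry2 ships 15 of its 30, leaving 15.

15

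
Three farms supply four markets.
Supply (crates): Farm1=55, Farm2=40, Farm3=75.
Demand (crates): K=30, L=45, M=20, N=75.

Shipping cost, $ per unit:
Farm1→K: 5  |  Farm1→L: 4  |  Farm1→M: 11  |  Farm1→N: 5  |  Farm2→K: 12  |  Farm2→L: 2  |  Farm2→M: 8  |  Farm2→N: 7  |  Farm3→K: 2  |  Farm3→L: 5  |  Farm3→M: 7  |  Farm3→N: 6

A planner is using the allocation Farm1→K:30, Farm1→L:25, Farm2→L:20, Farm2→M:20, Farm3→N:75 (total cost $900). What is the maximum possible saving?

Current plan cost = 30·5 + 25·4 + 20·2 + 20·8 + 75·6 = $900.
Optimal plan:
  Farm1–L: 5 × $4 = $20
  Farm1–N: 50 × $5 = $250
  Farm2–L: 40 × $2 = $80
  Farm3–K: 30 × $2 = $60
  Farm3–M: 20 × $7 = $140
  Farm3–N: 25 × $6 = $150
Optimal cost = $700.
Saving = 900 − 700 = $200.

200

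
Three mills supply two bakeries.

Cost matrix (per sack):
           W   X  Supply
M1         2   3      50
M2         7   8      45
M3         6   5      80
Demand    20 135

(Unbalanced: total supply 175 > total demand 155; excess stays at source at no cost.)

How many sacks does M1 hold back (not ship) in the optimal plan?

0

Minimum-cost shipments:
  M1→X: 50 × 3 = 150
  M2→W: 20 × 7 = 140
  M2→X: 5 × 8 = 40
  M3→X: 80 × 5 = 400
Total cost = 730.
M1 ships 50 of its 50, leaving 0.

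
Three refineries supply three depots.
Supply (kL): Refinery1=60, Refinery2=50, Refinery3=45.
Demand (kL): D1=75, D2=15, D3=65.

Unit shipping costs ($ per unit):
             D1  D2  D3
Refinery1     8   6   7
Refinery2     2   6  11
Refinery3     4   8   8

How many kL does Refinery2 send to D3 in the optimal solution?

The minimum-cost plan:
  Refinery1 to D2: 15 kL
  Refinery1 to D3: 45 kL
  Refinery2 to D1: 50 kL
  Refinery3 to D1: 25 kL
  Refinery3 to D3: 20 kL
Total cost = $765.
The route Refinery2→D3 is not used.

0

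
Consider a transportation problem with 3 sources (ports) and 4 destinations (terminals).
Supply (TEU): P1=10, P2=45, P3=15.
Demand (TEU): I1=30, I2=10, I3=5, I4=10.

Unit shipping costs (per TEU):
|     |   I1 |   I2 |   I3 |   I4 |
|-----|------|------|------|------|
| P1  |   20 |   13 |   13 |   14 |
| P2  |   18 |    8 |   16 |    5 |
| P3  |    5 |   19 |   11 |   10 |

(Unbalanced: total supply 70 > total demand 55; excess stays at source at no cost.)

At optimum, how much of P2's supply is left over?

An optimal plan:
  P1–I3: 5 × 13 = 65
  P2–I1: 15 × 18 = 270
  P2–I2: 10 × 8 = 80
  P2–I4: 10 × 5 = 50
  P3–I1: 15 × 5 = 75
Total cost = 540.
P2 ships 35 of its 45, leaving 10.

10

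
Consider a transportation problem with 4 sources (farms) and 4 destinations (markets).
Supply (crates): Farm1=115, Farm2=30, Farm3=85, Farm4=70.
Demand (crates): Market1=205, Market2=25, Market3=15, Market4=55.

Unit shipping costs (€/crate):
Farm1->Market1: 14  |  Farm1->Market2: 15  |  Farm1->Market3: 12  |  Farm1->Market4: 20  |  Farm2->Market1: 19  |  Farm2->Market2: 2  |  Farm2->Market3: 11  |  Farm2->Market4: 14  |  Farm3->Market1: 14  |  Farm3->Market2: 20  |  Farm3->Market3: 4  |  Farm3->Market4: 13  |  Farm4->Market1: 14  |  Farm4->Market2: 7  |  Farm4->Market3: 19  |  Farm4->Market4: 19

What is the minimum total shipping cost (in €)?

3700

Optimal allocation:
  Farm1–Market1: 115 × €14 = €1610
  Farm2–Market2: 25 × €2 = €50
  Farm2–Market4: 5 × €14 = €70
  Farm3–Market1: 20 × €14 = €280
  Farm3–Market3: 15 × €4 = €60
  Farm3–Market4: 50 × €13 = €650
  Farm4–Market1: 70 × €14 = €980
Total = 1610 + 50 + 70 + 280 + 60 + 650 + 980 = €3700.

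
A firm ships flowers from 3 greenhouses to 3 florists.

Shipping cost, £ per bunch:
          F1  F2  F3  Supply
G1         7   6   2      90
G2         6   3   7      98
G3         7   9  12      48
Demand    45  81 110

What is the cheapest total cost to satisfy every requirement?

893

Optimal allocation:
  G1->F3: 90 × £2 = £180
  G2->F2: 81 × £3 = £243
  G2->F3: 17 × £7 = £119
  G3->F1: 45 × £7 = £315
  G3->F3: 3 × £12 = £36
Total = 180 + 243 + 119 + 315 + 36 = £893.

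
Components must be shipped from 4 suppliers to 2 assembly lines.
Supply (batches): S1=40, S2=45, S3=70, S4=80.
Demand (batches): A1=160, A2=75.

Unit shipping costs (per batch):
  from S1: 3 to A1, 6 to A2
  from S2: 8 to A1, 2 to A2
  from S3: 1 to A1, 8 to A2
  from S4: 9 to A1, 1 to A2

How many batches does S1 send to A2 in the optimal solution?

0

Solving gives:
  S1→A1: 40 × 3 = 120
  S2→A1: 45 × 8 = 360
  S3→A1: 70 × 1 = 70
  S4→A1: 5 × 9 = 45
  S4→A2: 75 × 1 = 75
Total cost = 670.
The route S1→A2 is not used.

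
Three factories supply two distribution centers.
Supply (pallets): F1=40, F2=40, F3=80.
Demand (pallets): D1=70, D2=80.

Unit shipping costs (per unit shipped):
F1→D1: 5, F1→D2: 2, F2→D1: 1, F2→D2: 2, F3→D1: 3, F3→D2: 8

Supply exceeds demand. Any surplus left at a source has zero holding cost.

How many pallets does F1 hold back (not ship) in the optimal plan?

0

An optimal plan:
  F1→D2: 40 × 2 = 80
  F2→D2: 40 × 2 = 80
  F3→D1: 70 × 3 = 210
Total cost = 370.
F1 ships 40 of its 40, leaving 0.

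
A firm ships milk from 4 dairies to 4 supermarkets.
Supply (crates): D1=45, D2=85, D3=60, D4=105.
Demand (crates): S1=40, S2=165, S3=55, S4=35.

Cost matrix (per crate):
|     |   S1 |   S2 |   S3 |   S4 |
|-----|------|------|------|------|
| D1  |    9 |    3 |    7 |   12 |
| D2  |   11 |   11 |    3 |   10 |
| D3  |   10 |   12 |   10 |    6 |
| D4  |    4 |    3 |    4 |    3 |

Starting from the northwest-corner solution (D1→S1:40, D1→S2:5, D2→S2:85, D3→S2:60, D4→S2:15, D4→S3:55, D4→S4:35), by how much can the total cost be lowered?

Current plan cost = 40·9 + 5·3 + 85·11 + 60·12 + 15·3 + 55·4 + 35·3 = 2400.
Optimal plan:
  D1->S2: 45 crates
  D2->S1: 15 crates
  D2->S2: 15 crates
  D2->S3: 55 crates
  D3->S1: 25 crates
  D3->S4: 35 crates
  D4->S2: 105 crates
Optimal cost = 1405.
Saving = 2400 − 1405 = 995.

995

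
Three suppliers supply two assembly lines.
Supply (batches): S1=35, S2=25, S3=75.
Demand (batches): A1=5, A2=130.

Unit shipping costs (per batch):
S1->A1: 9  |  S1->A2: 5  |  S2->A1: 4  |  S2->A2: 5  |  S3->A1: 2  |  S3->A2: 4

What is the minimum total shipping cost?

590

A cheapest plan:
  S1 to A2: 35 × 5 = 175
  S2 to A2: 25 × 5 = 125
  S3 to A1: 5 × 2 = 10
  S3 to A2: 70 × 4 = 280
Total = 175 + 125 + 10 + 280 = 590.
(Supply check: S1 ships 35; S2 ships 25; S3 ships 75.)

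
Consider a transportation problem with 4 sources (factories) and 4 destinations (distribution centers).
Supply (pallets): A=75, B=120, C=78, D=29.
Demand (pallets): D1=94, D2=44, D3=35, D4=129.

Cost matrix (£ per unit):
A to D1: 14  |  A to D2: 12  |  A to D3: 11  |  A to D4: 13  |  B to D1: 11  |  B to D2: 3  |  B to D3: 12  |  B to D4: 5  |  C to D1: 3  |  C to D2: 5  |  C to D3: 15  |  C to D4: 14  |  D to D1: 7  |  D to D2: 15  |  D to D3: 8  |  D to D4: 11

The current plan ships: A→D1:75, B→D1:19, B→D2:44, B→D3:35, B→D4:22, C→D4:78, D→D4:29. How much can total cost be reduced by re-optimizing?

Current plan cost = 75·14 + 19·11 + 44·3 + 35·12 + 22·5 + 78·14 + 29·11 = £3332.
Optimal plan:
  A→D3: 22 × £11 = £242
  A→D4: 53 × £13 = £689
  B→D2: 44 × £3 = £132
  B→D4: 76 × £5 = £380
  C→D1: 78 × £3 = £234
  D→D1: 16 × £7 = £112
  D→D3: 13 × £8 = £104
Optimal cost = £1893.
Saving = 3332 − 1893 = £1439.

1439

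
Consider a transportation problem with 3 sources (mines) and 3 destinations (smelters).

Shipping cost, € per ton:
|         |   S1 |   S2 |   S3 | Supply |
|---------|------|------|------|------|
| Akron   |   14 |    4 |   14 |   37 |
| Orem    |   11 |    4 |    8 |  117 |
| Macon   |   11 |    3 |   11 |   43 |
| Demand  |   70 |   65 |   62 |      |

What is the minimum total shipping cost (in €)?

One minimum-cost allocation:
  Akron–S2: 37 tons
  Orem–S1: 55 tons
  Orem–S3: 62 tons
  Macon–S1: 15 tons
  Macon–S2: 28 tons
Total cost = €1498.

1498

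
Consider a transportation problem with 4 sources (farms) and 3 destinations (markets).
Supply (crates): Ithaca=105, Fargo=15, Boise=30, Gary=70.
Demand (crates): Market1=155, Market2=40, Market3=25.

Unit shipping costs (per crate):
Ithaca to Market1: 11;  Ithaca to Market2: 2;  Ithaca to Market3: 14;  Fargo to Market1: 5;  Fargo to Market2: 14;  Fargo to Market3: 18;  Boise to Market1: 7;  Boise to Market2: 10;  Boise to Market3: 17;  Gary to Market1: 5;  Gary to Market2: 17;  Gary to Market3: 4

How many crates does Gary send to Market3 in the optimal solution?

The minimum-cost plan:
  Ithaca→Market1: 65 × 11 = 715
  Ithaca→Market2: 40 × 2 = 80
  Fargo→Market1: 15 × 5 = 75
  Boise→Market1: 30 × 7 = 210
  Gary→Market1: 45 × 5 = 225
  Gary→Market3: 25 × 4 = 100
Total cost = 1405.
So Gary→Market3 carries 25 crates.

25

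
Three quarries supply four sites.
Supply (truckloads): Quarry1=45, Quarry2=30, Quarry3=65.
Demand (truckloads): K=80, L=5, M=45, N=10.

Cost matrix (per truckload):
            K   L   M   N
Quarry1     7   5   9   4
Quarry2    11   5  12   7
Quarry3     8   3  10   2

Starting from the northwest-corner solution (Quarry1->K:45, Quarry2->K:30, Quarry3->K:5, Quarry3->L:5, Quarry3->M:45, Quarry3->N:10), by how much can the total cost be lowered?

Current plan cost = 45·7 + 30·11 + 5·8 + 5·3 + 45·10 + 10·2 = 1170.
Optimal plan:
  Quarry1–K: 25 × 7 = 175
  Quarry1–M: 20 × 9 = 180
  Quarry2–L: 5 × 5 = 25
  Quarry2–M: 25 × 12 = 300
  Quarry3–K: 55 × 8 = 440
  Quarry3–N: 10 × 2 = 20
Optimal cost = 1140.
Saving = 1170 − 1140 = 30.

30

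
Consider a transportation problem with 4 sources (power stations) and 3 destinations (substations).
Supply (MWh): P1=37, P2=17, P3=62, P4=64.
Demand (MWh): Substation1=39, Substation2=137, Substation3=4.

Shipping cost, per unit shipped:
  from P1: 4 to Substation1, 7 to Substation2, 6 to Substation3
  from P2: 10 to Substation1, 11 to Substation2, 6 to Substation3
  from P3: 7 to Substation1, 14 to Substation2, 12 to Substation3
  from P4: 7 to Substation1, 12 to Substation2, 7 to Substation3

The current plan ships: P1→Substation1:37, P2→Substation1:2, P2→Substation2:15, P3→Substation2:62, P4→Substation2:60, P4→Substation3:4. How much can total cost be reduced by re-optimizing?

Current plan cost = 37·4 + 2·10 + 15·11 + 62·14 + 60·12 + 4·7 = 1949.
Optimal plan:
  P1->Substation2: 37 × 7 = 259
  P2->Substation2: 17 × 11 = 187
  P3->Substation1: 39 × 7 = 273
  P3->Substation2: 23 × 14 = 322
  P4->Substation2: 60 × 12 = 720
  P4->Substation3: 4 × 7 = 28
Optimal cost = 1789.
Saving = 1949 − 1789 = 160.

160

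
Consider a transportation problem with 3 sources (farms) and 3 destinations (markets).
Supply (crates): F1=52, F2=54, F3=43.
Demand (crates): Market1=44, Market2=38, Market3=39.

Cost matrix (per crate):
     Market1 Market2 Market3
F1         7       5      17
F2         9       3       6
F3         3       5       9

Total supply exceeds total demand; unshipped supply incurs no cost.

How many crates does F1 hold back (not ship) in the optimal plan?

An optimal plan:
  F1->Market1: 1 × 7 = 7
  F1->Market2: 23 × 5 = 115
  F2->Market2: 15 × 3 = 45
  F2->Market3: 39 × 6 = 234
  F3->Market1: 43 × 3 = 129
Total cost = 530.
F1 ships 24 of its 52, leaving 28.

28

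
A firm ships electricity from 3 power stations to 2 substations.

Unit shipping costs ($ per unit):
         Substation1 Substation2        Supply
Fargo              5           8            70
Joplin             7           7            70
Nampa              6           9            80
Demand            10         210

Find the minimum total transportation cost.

1740

A cheapest plan:
  Fargo–Substation1: 10 × $5 = $50
  Fargo–Substation2: 60 × $8 = $480
  Joplin–Substation2: 70 × $7 = $490
  Nampa–Substation2: 80 × $9 = $720
Total = 50 + 480 + 490 + 720 = $1740.
(Supply check: Fargo ships 70; Joplin ships 70; Nampa ships 80.)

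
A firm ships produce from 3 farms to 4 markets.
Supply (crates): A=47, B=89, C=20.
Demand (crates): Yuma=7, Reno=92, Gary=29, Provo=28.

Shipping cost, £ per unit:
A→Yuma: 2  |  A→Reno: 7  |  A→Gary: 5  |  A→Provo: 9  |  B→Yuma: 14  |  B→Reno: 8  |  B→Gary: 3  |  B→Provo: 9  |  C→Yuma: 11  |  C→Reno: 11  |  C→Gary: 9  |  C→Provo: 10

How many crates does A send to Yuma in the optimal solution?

Optimal shipments:
  A to Yuma: 7 × £2 = £14
  A to Reno: 40 × £7 = £280
  B to Reno: 52 × £8 = £416
  B to Gary: 29 × £3 = £87
  B to Provo: 8 × £9 = £72
  C to Provo: 20 × £10 = £200
Total cost = £1069.
So A→Yuma carries 7 crates.

7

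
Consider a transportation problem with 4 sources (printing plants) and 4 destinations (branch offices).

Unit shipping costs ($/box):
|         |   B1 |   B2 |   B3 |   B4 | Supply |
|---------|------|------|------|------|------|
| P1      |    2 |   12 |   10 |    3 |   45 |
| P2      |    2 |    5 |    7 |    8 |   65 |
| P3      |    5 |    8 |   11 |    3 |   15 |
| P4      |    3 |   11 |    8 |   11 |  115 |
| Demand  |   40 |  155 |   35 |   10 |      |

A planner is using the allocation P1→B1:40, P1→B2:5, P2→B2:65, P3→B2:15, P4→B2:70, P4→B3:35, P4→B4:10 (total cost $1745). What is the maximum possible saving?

80

Current plan cost = 40·2 + 5·12 + 65·5 + 15·8 + 70·11 + 35·8 + 10·11 = $1745.
Optimal plan:
  P1->B1: 35 × $2 = $70
  P1->B4: 10 × $3 = $30
  P2->B2: 65 × $5 = $325
  P3->B2: 15 × $8 = $120
  P4->B1: 5 × $3 = $15
  P4->B2: 75 × $11 = $825
  P4->B3: 35 × $8 = $280
Optimal cost = $1665.
Saving = 1745 − 1665 = $80.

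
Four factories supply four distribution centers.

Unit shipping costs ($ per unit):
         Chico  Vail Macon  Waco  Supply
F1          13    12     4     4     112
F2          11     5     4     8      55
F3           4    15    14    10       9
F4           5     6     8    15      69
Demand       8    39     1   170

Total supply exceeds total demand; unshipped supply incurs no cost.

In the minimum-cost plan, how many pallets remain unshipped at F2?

Minimum-cost shipments:
  F1→Waco: 112 × $4 = $448
  F2→Macon: 1 × $4 = $4
  F2→Waco: 54 × $8 = $432
  F3→Chico: 5 × $4 = $20
  F3→Waco: 4 × $10 = $40
  F4→Chico: 3 × $5 = $15
  F4→Vail: 39 × $6 = $234
Total cost = $1193.
F2 ships 55 of its 55, leaving 0.

0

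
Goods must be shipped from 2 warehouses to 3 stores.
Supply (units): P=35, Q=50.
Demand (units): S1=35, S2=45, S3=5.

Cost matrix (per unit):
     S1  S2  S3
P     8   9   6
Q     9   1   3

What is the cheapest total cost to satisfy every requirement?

340

A cheapest plan:
  P->S1: 35 × 8 = 280
  Q->S2: 45 × 1 = 45
  Q->S3: 5 × 3 = 15
Total = 280 + 45 + 15 = 340.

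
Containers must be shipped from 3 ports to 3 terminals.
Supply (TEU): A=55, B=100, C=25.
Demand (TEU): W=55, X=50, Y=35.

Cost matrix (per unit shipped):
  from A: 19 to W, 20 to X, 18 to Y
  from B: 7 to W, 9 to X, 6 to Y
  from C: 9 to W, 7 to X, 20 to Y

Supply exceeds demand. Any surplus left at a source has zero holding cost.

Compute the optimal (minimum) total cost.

1160

A cheapest plan:
  A→X: 15 TEU
  B→W: 55 TEU
  B→X: 10 TEU
  B→Y: 35 TEU
  C→X: 25 TEU
Total cost = 1160.
(Supply check: A ships 15; B ships 100; C ships 25.)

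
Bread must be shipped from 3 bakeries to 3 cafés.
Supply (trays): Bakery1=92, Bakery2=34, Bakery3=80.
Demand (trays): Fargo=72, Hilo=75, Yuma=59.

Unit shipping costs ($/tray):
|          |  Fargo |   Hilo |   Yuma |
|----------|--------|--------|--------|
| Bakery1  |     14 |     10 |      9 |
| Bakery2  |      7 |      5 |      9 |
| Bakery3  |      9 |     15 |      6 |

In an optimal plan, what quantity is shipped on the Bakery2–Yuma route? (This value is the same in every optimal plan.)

Solving gives:
  Bakery1→Hilo: 41 × $10 = $410
  Bakery1→Yuma: 51 × $9 = $459
  Bakery2→Hilo: 34 × $5 = $170
  Bakery3→Fargo: 72 × $9 = $648
  Bakery3→Yuma: 8 × $6 = $48
Total cost = $1735.
The route Bakery2→Yuma is not used.

0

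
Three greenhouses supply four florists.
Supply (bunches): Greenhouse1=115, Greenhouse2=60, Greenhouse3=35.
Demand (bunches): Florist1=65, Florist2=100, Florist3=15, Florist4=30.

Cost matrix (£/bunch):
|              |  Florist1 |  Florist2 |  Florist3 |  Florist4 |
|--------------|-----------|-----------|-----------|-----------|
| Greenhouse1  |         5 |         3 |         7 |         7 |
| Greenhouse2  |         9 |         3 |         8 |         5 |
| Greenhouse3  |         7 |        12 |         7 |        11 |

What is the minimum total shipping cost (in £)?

An optimal shipping plan:
  Greenhouse1 to Florist1: 45 × £5 = £225
  Greenhouse1 to Florist2: 70 × £3 = £210
  Greenhouse2 to Florist2: 30 × £3 = £90
  Greenhouse2 to Florist4: 30 × £5 = £150
  Greenhouse3 to Florist1: 20 × £7 = £140
  Greenhouse3 to Florist3: 15 × £7 = £105
Total = 225 + 210 + 90 + 150 + 140 + 105 = £920.

920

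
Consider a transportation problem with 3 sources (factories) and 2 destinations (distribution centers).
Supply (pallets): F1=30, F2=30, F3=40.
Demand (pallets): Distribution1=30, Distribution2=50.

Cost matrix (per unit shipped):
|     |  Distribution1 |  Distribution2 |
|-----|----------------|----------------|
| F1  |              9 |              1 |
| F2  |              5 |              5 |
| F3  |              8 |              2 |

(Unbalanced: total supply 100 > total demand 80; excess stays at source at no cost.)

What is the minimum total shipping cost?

A cheapest plan:
  F1–Distribution2: 30 pallets
  F2–Distribution1: 30 pallets
  F3–Distribution2: 20 pallets
Total cost = 220.

220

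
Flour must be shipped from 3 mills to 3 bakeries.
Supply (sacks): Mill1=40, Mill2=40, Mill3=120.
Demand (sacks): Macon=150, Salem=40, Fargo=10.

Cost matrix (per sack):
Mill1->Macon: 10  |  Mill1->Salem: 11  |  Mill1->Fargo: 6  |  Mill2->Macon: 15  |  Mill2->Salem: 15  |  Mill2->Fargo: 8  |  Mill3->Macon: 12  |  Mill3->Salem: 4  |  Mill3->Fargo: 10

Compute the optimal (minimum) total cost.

2050

A cheapest plan:
  Mill1–Macon: 40 × 10 = 400
  Mill2–Macon: 30 × 15 = 450
  Mill2–Fargo: 10 × 8 = 80
  Mill3–Macon: 80 × 12 = 960
  Mill3–Salem: 40 × 4 = 160
Total = 400 + 450 + 80 + 960 + 160 = 2050.
(Supply check: Mill1 ships 40; Mill2 ships 40; Mill3 ships 120.)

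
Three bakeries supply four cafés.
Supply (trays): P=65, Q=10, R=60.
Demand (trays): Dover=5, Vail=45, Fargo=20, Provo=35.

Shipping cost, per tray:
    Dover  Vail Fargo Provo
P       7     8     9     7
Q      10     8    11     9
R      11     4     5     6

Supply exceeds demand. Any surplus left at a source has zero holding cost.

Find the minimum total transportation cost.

580

An optimal shipping plan:
  P to Dover: 5 trays
  P to Fargo: 5 trays
  P to Provo: 35 trays
  R to Vail: 45 trays
  R to Fargo: 15 trays
Total cost = 580.
(Supply check: P ships 45; Q ships 0; R ships 60.)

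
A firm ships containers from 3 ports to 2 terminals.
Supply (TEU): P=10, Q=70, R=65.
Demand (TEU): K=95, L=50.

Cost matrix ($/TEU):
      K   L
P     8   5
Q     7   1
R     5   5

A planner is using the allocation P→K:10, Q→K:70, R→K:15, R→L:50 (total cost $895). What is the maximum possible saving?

Current plan cost = 10·8 + 70·7 + 15·5 + 50·5 = $895.
Optimal plan:
  P→K: 10 TEU
  Q→K: 20 TEU
  Q→L: 50 TEU
  R→K: 65 TEU
Optimal cost = $595.
Saving = 895 − 595 = $300.

300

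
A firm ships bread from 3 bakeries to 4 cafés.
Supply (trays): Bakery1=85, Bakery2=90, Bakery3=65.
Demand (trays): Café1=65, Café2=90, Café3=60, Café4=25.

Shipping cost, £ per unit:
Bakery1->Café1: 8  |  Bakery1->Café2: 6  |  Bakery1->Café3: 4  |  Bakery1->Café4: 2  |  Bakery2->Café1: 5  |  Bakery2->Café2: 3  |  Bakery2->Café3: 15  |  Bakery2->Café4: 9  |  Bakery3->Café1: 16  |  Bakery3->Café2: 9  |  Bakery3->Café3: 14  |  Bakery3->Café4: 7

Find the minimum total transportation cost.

1275

One minimum-cost allocation:
  Bakery1->Café3: 60 × £4 = £240
  Bakery1->Café4: 25 × £2 = £50
  Bakery2->Café1: 65 × £5 = £325
  Bakery2->Café2: 25 × £3 = £75
  Bakery3->Café2: 65 × £9 = £585
Total = 240 + 50 + 325 + 75 + 585 = £1275.
(Supply check: Bakery1 ships 85; Bakery2 ships 90; Bakery3 ships 65.)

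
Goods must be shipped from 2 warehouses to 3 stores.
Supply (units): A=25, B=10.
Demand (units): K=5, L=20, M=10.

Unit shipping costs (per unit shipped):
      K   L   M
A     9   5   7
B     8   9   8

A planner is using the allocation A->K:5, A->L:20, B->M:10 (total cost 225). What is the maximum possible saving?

Current plan cost = 5·9 + 20·5 + 10·8 = 225.
Optimal plan:
  A to L: 20 units
  A to M: 5 units
  B to K: 5 units
  B to M: 5 units
Optimal cost = 215.
Saving = 225 − 215 = 10.

10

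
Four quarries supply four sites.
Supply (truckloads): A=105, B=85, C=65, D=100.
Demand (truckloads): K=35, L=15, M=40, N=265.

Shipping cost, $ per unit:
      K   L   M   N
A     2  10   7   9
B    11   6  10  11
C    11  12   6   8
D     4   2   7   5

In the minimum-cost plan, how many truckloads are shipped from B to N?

Solving gives:
  A–K: 35 × $2 = $70
  A–N: 70 × $9 = $630
  B–L: 15 × $6 = $90
  B–N: 70 × $11 = $770
  C–M: 40 × $6 = $240
  C–N: 25 × $8 = $200
  D–N: 100 × $5 = $500
Total cost = $2500.
So B→N carries 70 truckloads.

70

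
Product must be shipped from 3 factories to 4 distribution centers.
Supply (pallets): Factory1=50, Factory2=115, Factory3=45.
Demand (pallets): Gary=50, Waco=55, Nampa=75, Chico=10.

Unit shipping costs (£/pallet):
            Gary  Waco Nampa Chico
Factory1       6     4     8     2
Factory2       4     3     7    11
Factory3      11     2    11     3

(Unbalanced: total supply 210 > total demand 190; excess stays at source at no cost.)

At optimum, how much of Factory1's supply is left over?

Minimum-cost shipments:
  Factory1→Nampa: 20 pallets
  Factory1→Chico: 10 pallets
  Factory2→Gary: 50 pallets
  Factory2→Waco: 10 pallets
  Factory2→Nampa: 55 pallets
  Factory3→Waco: 45 pallets
Total cost = £885.
Factory1 ships 30 of its 50, leaving 20.

20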